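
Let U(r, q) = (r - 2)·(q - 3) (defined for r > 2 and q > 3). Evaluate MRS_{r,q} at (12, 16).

MU_r = (q−3), MU_q = (r−2).
MRS = (q−3)/(r−2).
At (12, 16): MRS = 1.3.
So at (12, 16) the consumer would give up 1.3 units of q for one more unit of r.

MRS = 1.3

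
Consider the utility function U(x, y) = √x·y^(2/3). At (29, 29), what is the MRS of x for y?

MU_x = 0.5·x^(-0.5)·y^(2/3) and MU_y = 2/3·√x·y^(-1/3).
MRS = MU_x/MU_y = (0.75)·y/x.
At (29, 29): MRS = 0.75.
That is, one extra unit of x is worth 0.75 units of y at the margin.

MRS = 0.75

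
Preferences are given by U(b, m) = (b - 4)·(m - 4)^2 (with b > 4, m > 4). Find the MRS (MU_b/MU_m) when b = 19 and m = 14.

MRS = 1/3

MU_b = (m−4)^2, MU_m = 2·(b−4)·(m−4).
MRS = (1/2)·(m−4)/(b−4).
At (19, 14): MRS = 1/3.
That is, one extra unit of b is worth 1/3 units of m at the margin.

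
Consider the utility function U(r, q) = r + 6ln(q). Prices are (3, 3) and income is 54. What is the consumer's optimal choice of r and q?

MU_r = 1, MU_q = 6/q.
MRS = 1 ÷ (6/q).
Tangency: set MRS = p_r/p_q = 3/3 = 1.
MRS depends only on q: (1/6)·q = 1 ⇒ q* = 1/(1/6) = 6.
From the budget, 3·r = 54 − 3·6 = 36, so r* = 12.

r* = 12, q* = 6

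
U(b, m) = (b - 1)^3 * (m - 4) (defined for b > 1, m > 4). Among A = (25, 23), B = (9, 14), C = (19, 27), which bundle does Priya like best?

Bundle A

Evaluate utility at each bundle:
U(A) = 262656.
U(B) = 5120.
U(C) = 134136.
Highest utility is A, so A ≻ C ≻ B.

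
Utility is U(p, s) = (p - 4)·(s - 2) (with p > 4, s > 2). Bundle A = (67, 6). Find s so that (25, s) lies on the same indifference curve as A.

U(67, 6) = 252.
Set U(25, s) = 252 and solve.
With p = 25: (25 − 4) = 21, so (s − 2) = 252/21 = 12.
So s = 2 + 12 = 14.
Check: U(25, 14) = 252.

s = 14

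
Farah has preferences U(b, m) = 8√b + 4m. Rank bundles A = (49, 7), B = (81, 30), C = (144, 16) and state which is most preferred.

Bundle B

Evaluate utility at each bundle:
U(A) = 84.000.
U(B) = 192.000.
U(C) = 160.000.
Highest utility is B, so B ≻ C ≻ A.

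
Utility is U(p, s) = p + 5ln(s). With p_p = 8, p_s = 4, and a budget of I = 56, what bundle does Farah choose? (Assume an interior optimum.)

MU_p = 1, MU_s = 5/s.
MRS = 1 ÷ (5/s).
Tangency: set MRS = p_p/p_s = 8/4 = 2.
MRS depends only on s: 0.2·s = 2 ⇒ s* = 2/0.2 = 10.
From the budget, 8·p = 56 − 4·10 = 16, so p* = 2.

p* = 2, s* = 10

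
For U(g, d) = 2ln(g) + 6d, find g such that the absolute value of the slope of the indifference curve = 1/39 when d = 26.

MU_g = 2/g, MU_d = 6.
MRS = 2/g ÷ 6.
MRS depends only on g: (1/3)/g = 1/39 ⇒ g = (1/3)/(1/39) = 13.

g = 13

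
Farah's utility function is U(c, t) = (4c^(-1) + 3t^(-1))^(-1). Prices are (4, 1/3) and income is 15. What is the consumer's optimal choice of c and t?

For CES with ρ = -1, MRS = (4/3)·(t/c)^2.
Tangency: set MRS = p_c/p_t = 4/(1/3) = 12.
So (t/c)^2 = 9; taking the square root, t/c = 3, i.e. t = 3·c.
Substitute into the budget 4·c + (1/3)·t = 15: 5·c = 15, so c* = 3 and t* = 3·3 = 9.

c* = 3, t* = 9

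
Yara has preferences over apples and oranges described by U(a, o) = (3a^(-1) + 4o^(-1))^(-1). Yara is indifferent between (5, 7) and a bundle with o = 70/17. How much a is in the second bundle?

a = 15

U depends on (a, o) only through S = 3a^(-1) + 4o^(-1), so equal utility means equal S. At (5, 7): S = 41/35.
With o = 70/17: 4·(70/17)^(-1) = 34/35, so 3a^(-1) = 41/35 − 34/35 = 0.2, i.e. a^(-1) = 1/15.
Hence a = 1/(1/15) = 15.
Check: U(15, 70/17) = 0.8537.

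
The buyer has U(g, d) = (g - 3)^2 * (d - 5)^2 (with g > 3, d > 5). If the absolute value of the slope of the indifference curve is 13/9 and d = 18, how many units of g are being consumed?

MU_g = 2·(g−3)·(d−5)^2, MU_d = 2·(g−3)^2·(d−5).
MRS = (d−5)/(g−3).
Substitute d = 18: MRS = 13/(g − 3). Setting this equal to 13/9 gives g − 3 = 13/(13/9) = 9, so g = 12.

g = 12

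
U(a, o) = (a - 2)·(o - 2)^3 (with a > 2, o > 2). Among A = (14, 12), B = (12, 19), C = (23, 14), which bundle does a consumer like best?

Bundle B

Evaluate utility at each bundle:
U(A) = 12000.
U(B) = 49130.
U(C) = 36288.
Highest utility is B, so B ≻ C ≻ A.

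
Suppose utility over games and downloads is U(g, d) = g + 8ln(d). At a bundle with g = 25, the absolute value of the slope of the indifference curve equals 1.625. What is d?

d = 13

MU_g = 1, MU_d = 8/d.
MRS = 1 ÷ (8/d).
MRS depends only on d: 0.125·d = 1.625 ⇒ d = 1.625/0.125 = 13.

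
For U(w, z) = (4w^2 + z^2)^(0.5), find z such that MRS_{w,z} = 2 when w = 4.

z = 8

For CES with ρ = 2, MRS = (4/1)·(z/w)^(-1).
Setting (4/1)·(z/4)^(-1) = 2 gives (z/4)^(-1) = 0.5, so z/4 = 2 and z = 8.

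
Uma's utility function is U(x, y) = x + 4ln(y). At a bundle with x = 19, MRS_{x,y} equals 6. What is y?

y = 24

MU_x = 1, MU_y = 4/y.
MRS = 1 ÷ (4/y).
MRS depends only on y: 0.25·y = 6 ⇒ y = 6/0.25 = 24.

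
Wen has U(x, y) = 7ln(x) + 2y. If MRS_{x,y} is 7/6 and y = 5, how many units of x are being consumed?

x = 3

MU_x = 7/x, MU_y = 2.
MRS = 7/x ÷ 2.
MRS depends only on x: 3.5/x = 7/6 ⇒ x = 3.5/(7/6) = 3.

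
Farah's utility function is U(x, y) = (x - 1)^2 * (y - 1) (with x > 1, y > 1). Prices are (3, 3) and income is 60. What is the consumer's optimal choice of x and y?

MU_x = 2·(x−1)·(y−1), MU_y = (x−1)^2.
MRS = (2/1)·(y−1)/(x−1).
Tangency: set MRS = p_x/p_y = 3/3 = 1.
So (2/1)·(y − 1)/(x − 1) = 1, i.e. (y − 1) = 0.5·(x − 1).
Rewrite the budget in excess-of-subsistence terms: 3·(x − 1) + 3·(y − 1) = 60 − 3·1 − 3·1 = 54.
Substituting, 4.5·(x − 1) = 54, so x − 1 = 12 and x* = 13.
Then y − 1 = 0.5·12 = 6, so y* = 7.

x* = 13, y* = 7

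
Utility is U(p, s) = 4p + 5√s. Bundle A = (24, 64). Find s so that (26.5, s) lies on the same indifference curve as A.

s = 36

U(24, 64) = 136.
Set U(26.5, s) = 136 and solve.
With p = 26.5: 5√s = 136 − 4·26.5 = 30, so √s = 6 and s = 36.
Check: U(26.5, 36) = 136.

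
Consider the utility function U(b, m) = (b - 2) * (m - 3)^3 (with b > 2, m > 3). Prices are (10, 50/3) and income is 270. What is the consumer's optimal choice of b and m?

b* = 7, m* = 12

MU_b = (m−3)^3, MU_m = 3·(b−2)·(m−3)^2.
MRS = (1/3)·(m−3)/(b−2).
Tangency: set MRS = p_b/p_m = 10/(50/3) = 0.6.
So (1/3)·(m − 3)/(b − 2) = 0.6, i.e. (m − 3) = 1.8·(b − 2).
Rewrite the budget in excess-of-subsistence terms: 10·(b − 2) + (50/3)·(m − 3) = 270 − 10·2 − (50/3)·3 = 200.
Substituting, 40·(b − 2) = 200, so b − 2 = 5 and b* = 7.
Then m − 3 = 1.8·5 = 9, so m* = 12.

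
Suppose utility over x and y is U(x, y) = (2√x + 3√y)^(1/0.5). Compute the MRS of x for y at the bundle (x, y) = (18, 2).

For CES with ρ = 0.5, MRS = (2/3)·√(y/x).
At (18, 2): MRS = 2/9.
So at (18, 2) the consumer would give up 2/9 units of y for one more unit of x.

MRS = 2/9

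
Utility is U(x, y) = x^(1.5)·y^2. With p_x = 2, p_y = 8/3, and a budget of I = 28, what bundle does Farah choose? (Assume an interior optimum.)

MU_x = 1.5·√x·y^2 and MU_y = 2·x^(1.5)·y.
MRS = MU_x/MU_y = (0.75)·y/x.
Tangency: set MRS = p_x/p_y = 2/(8/3) = 0.75.
So (0.75)·y/x = 0.75, i.e. y = x.
Substitute into the budget 2·x + (8/3)·y = 28: (14/3)·x = 28, so x* = 6.
Then y* = 6.

x* = 6, y* = 6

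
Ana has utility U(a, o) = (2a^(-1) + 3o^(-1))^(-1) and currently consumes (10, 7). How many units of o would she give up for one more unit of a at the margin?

MRS = 49/150

For CES with ρ = -1, MRS = (2/3)·(o/a)^2.
At (10, 7): MRS = 49/150.
That is, one extra unit of a is worth 49/150 units of o at the margin.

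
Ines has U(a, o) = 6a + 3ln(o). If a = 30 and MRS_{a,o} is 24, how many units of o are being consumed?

o = 12

MU_a = 6, MU_o = 3/o.
MRS = 6 ÷ (3/o).
MRS depends only on o: 2·o = 24 ⇒ o = 24/2 = 12.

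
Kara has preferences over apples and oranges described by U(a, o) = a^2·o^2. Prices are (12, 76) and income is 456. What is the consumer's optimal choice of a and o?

a* = 19, o* = 3

MU_a = 2·a·o^2 and MU_o = 2·a^2·o.
MRS = MU_a/MU_o = o/a.
Tangency: set MRS = p_a/p_o = 12/76 = 3/19.
So o/a = 3/19, i.e. o = (3/19)·a.
Substitute into the budget 12·a + 76·o = 456: 24·a = 456, so a* = 19.
Then o* = (3/19)·19 = 3.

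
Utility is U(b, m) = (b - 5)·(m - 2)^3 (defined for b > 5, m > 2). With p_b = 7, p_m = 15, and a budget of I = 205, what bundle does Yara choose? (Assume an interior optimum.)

MU_b = (m−2)^3, MU_m = 3·(b−5)·(m−2)^2.
MRS = (1/3)·(m−2)/(b−5).
Tangency: set MRS = p_b/p_m = 7/15.
So (1/3)·(m − 2)/(b − 5) = 7/15, i.e. (m − 2) = 1.4·(b − 5).
Rewrite the budget in excess-of-subsistence terms: 7·(b − 5) + 15·(m − 2) = 205 − 7·5 − 15·2 = 140.
Substituting, 28·(b − 5) = 140, so b − 5 = 5 and b* = 10.
Then m − 2 = 1.4·5 = 7, so m* = 9.

b* = 10, m* = 9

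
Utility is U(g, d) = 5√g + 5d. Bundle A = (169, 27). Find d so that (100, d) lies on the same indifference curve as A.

U(169, 27) = 200.
Set U(100, d) = 200 and solve.
With g = 100: √100 = 10, so 5d = 200 − 5·10 = 150 and d = 30.
Check: U(100, 30) = 200.

d = 30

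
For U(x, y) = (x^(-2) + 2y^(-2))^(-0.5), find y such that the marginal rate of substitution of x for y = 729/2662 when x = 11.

For CES with ρ = -2, MRS = (1/2)·(y/x)^3.
Setting (1/2)·(y/11)^3 = 729/2662 gives (y/11)^3 = 729/1331, so y/11 = 9/11 and y = 9.

y = 9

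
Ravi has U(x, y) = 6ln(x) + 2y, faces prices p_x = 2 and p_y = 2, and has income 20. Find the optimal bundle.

x* = 3, y* = 7

MU_x = 6/x, MU_y = 2.
MRS = 6/x ÷ 2.
Tangency: set MRS = p_x/p_y = 2/2 = 1.
MRS depends only on x: 3/x = 1 ⇒ x* = 3/1 = 3.
From the budget, 2·y = 20 − 2·3 = 14, so y* = 7.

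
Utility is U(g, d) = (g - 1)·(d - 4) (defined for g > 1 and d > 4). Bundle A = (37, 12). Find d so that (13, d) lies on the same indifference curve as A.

d = 28

U(37, 12) = 288.
Set U(13, d) = 288 and solve.
With g = 13: (13 − 1) = 12, so (d − 4) = 288/12 = 24.
So d = 4 + 24 = 28.
Check: U(13, 28) = 288.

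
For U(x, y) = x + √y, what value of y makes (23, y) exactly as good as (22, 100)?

U(22, 100) = 32.
Set U(23, y) = 32 and solve.
With x = 23: √y = 32 − 23 = 9, so √y = 9 and y = 81.
Check: U(23, 81) = 32.

y = 81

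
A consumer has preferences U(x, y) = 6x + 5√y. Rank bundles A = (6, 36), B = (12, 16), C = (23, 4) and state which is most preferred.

Bundle C

Evaluate utility at each bundle:
U(A) = 66.000.
U(B) = 92.000.
U(C) = 148.000.
Highest utility is C, so C ≻ B ≻ A.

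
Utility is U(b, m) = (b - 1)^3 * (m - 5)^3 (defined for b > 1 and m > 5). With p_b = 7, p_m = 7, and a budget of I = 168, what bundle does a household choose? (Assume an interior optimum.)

b* = 10, m* = 14

MU_b = 3·(b−1)^2·(m−5)^3, MU_m = 3·(b−1)^3·(m−5)^2.
MRS = (m−5)/(b−1).
Tangency: set MRS = p_b/p_m = 7/7 = 1.
So (m − 5)/(b − 1) = 1, i.e. (m − 5) = (b − 1).
Rewrite the budget in excess-of-subsistence terms: 7·(b − 1) + 7·(m − 5) = 168 − 7·1 − 7·5 = 126.
Substituting, 14·(b − 1) = 126, so b − 1 = 9 and b* = 10.
Then m − 5 = 9, so m* = 14.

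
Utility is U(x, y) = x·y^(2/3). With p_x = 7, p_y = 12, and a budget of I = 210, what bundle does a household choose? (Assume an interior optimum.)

MU_x = y^(2/3) and MU_y = 2/3·x·y^(-1/3).
MRS = MU_x/MU_y = (1.5)·y/x.
Tangency: set MRS = p_x/p_y = 7/12.
So (1.5)·y/x = 7/12, i.e. y = (7/18)·x.
Substitute into the budget 7·x + 12·y = 210: (35/3)·x = 210, so x* = 18.
Then y* = (7/18)·18 = 7.

x* = 18, y* = 7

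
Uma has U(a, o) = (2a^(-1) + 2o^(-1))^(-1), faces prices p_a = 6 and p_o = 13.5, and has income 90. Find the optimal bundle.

For CES with ρ = -1, MRS = (o/a)^2.
Tangency: set MRS = p_a/p_o = 6/13.5 = 4/9.
So (o/a)^2 = 4/9; taking the square root, o/a = 2/3, i.e. o = (2/3)·a.
Substitute into the budget 6·a + 13.5·o = 90: 15·a = 90, so a* = 6 and o* = (2/3)·6 = 4.

a* = 6, o* = 4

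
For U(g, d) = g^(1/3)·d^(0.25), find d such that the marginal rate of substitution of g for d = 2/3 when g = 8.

d = 4

MU_g = 1/3·g^(-2/3)·d^(0.25) and MU_d = 0.25·g^(1/3)·d^(-0.75).
MRS = MU_g/MU_d = (4/3)·d/g.
Substitute g = 8: MRS = d/6. Setting d/6 = 2/3 gives d = (2/3)·6 = 4.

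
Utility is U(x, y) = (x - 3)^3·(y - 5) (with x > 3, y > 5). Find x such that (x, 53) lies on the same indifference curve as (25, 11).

x = 14

U(25, 11) = 63888.
Set U(x, 53) = 63888 and solve.
With y = 53: (53 − 5) = 48, so (x − 3)^3 = 63888/48 = 1331.
Taking the cube root (with x > 3): x − 3 = 11, so x = 14.
Check: U(14, 53) = 63888.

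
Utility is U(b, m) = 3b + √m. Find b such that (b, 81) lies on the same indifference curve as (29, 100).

b = 88/3

U(29, 100) = 97.
Set U(b, 81) = 97 and solve.
With m = 81: √81 = 9, so 3b = 97 − 9 = 88 and b = 88/3.
Check: U(88/3, 81) = 97.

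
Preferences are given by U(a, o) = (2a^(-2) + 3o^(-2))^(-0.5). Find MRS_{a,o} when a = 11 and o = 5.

For CES with ρ = -2, MRS = (2/3)·(o/a)^3.
At (11, 5): MRS = 250/3993.
So at (11, 5) the consumer would give up 250/3993 units of o for one more unit of a.

MRS = 250/3993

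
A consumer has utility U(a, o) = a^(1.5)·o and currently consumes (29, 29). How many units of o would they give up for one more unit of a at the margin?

MRS = 1.5

MU_a = 1.5·√a·o and MU_o = a^(1.5).
MRS = MU_a/MU_o = (1.5)·o/a.
At (29, 29): MRS = 1.5.
The indifference curve has slope −1.5 at this bundle.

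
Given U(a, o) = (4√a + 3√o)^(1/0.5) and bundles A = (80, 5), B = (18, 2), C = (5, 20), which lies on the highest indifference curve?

Evaluate utility at each bundle:
U(A) = 1805.000.
U(B) = 450.000.
U(C) = 500.000.
Highest utility is A, so A ≻ C ≻ B.

Bundle A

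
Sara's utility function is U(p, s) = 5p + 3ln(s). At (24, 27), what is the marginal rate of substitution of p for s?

MU_p = 5, MU_s = 3/s.
MRS = 5 ÷ (3/s).
At (24, 27): MRS = 45.
That is, one extra unit of p is worth 45 units of s at the margin.

MRS = 45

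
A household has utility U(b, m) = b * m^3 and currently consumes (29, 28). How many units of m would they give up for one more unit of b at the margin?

MU_b = m^3 and MU_m = 3·b·m^2.
MRS = MU_b/MU_m = (1/3)·m/b.
At (29, 28): MRS = 28/87.
So at (29, 28) the consumer would give up 28/87 units of m for one more unit of b.

MRS = 28/87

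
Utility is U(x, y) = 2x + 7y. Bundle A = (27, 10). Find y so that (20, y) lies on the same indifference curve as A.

U(27, 10) = 124.
Set U(20, y) = 124 and solve.
2·20 + 7y = 124 ⇒ 7y = 84 ⇒ y = 12.
Check: U(20, 12) = 124.

y = 12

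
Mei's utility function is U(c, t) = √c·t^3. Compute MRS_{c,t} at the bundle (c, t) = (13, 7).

MRS = 7/78

MU_c = 0.5·c^(-0.5)·t^3 and MU_t = 3·√c·t^2.
MRS = MU_c/MU_t = (1/6)·t/c.
At (13, 7): MRS = 7/78.
So at (13, 7) the consumer would give up 7/78 units of t for one more unit of c.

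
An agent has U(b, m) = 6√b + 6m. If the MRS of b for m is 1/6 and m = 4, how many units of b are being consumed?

b = 9

MU_b = 6/(2√b), MU_m = 6.
MRS = 6/(2√b) ÷ 6.
MRS depends only on b: 0.5/√b = 1/6 ⇒ √b = 0.5/(1/6) = 3 ⇒ b = 9.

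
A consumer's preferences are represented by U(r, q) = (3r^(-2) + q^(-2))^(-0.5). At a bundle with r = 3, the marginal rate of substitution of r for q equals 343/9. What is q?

For CES with ρ = -2, MRS = (3/1)·(q/r)^3.
Setting (3/1)·(q/3)^3 = 343/9 gives (q/3)^3 = 343/27, so q/3 = 7/3 and q = 7.

q = 7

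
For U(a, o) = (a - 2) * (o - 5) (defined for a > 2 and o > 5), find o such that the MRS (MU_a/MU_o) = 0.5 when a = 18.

o = 13

MU_a = (o−5), MU_o = (a−2).
MRS = (o−5)/(a−2).
Substitute a = 18: MRS = (o − 5)/16. Setting this equal to 0.5 gives o − 5 = 0.5·16 = 8, so o = 13.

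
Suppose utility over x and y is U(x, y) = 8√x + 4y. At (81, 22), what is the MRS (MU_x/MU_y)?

MU_x = 8/(2√x), MU_y = 4.
MRS = 8/(2√x) ÷ 4.
At (81, 22): MRS = 1/9.
That is, one extra unit of x is worth 1/9 units of y at the margin.

MRS = 1/9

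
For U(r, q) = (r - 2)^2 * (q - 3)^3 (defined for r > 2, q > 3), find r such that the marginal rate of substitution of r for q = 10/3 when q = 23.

r = 6

MU_r = 2·(r−2)·(q−3)^3, MU_q = 3·(r−2)^2·(q−3)^2.
MRS = (2/3)·(q−3)/(r−2).
Substitute q = 23: MRS = (40/3)/(r − 2). Setting this equal to 10/3 gives r − 2 = (40/3)/(10/3) = 4, so r = 6.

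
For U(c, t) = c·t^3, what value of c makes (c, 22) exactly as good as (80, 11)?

U(80, 11) = 106480.
Set U(c, 22) = 106480 and solve.
With t = 22: 22^3 = 10648, so c = 106480/10648 = 10.
Check: U(10, 22) = 106480.

c = 10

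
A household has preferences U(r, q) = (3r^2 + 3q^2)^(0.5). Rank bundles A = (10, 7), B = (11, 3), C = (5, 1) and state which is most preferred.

Evaluate utility at each bundle:
U(A) = 21.142.
U(B) = 19.748.
U(C) = 8.832.
Highest utility is A, so A ≻ B ≻ C.

Bundle A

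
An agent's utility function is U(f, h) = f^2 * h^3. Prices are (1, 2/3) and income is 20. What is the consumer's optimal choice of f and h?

MU_f = 2·f·h^3 and MU_h = 3·f^2·h^2.
MRS = MU_f/MU_h = (2/3)·h/f.
Tangency: set MRS = p_f/p_h = 1/(2/3) = 1.5.
So (2/3)·h/f = 1.5, i.e. h = 2.25·f.
Substitute into the budget 1·f + (2/3)·h = 20: 2.5·f = 20, so f* = 8.
Then h* = 2.25·8 = 18.

f* = 8, h* = 18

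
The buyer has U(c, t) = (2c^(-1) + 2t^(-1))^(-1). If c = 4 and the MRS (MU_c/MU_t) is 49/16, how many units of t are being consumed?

For CES with ρ = -1, MRS = (t/c)^2.
Setting (t/4)^2 = 49/16 gives t/4 = 1.75 and t = 7.

t = 7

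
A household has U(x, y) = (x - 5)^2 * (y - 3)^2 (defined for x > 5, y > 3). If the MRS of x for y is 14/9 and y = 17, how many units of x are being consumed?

MU_x = 2·(x−5)·(y−3)^2, MU_y = 2·(x−5)^2·(y−3).
MRS = (y−3)/(x−5).
Substitute y = 17: MRS = 14/(x − 5). Setting this equal to 14/9 gives x − 5 = 14/(14/9) = 9, so x = 14.

x = 14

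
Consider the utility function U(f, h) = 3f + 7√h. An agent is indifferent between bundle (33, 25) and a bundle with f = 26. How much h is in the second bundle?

h = 64

U(33, 25) = 134.
Set U(26, h) = 134 and solve.
With f = 26: 7√h = 134 − 3·26 = 56, so √h = 8 and h = 64.
Check: U(26, 64) = 134.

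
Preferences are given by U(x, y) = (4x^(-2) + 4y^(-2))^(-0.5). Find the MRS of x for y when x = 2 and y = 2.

For CES with ρ = -2, MRS = (y/x)^3.
At (2, 2): MRS = 1.
So at (2, 2) the consumer would give up 1 units of y for one more unit of x.

MRS = 1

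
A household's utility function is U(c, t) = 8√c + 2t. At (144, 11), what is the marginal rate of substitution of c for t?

MRS = 1/6

MU_c = 8/(2√c), MU_t = 2.
MRS = 8/(2√c) ÷ 2.
At (144, 11): MRS = 1/6.
That is, one extra unit of c is worth 1/6 units of t at the margin.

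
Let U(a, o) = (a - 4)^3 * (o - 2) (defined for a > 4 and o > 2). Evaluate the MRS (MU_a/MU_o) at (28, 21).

MU_a = 3·(a−4)^2·(o−2), MU_o = (a−4)^3.
MRS = (3/1)·(o−2)/(a−4).
At (28, 21): MRS = 2.375.
So at (28, 21) the consumer would give up 2.375 units of o for one more unit of a.

MRS = 2.375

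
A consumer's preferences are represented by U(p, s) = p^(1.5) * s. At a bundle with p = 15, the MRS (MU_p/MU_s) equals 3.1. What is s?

s = 31

MU_p = 1.5·√p·s and MU_s = p^(1.5).
MRS = MU_p/MU_s = (1.5)·s/p.
Substitute p = 15: MRS = s/10. Setting s/10 = 3.1 gives s = 3.1·10 = 31.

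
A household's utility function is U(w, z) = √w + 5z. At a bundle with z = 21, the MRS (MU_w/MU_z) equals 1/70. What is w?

MU_w = 1/(2√w), MU_z = 5.
MRS = 1/(2√w) ÷ 5.
MRS depends only on w: 0.1/√w = 1/70 ⇒ √w = 0.1/(1/70) = 7 ⇒ w = 49.

w = 49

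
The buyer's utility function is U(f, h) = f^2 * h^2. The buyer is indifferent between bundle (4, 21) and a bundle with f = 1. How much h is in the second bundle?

h = 84

U(4, 21) = 7056.
Set U(1, h) = 7056 and solve.
With f = 1: 1^2 = 1, so h^2 = 7056/1 = 7056; taking the square root, h = 84.
Check: U(1, 84) = 7056.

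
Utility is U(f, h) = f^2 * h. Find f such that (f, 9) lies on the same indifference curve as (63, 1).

U(63, 1) = 3969.
Set U(f, 9) = 3969 and solve.
With h = 9: f^2 = 3969/9 = 441; taking the square root, f = 21.
Check: U(21, 9) = 3969.

f = 21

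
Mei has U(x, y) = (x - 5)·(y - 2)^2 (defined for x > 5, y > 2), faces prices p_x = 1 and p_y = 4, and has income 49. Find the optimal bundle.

MU_x = (y−2)^2, MU_y = 2·(x−5)·(y−2).
MRS = (1/2)·(y−2)/(x−5).
Tangency: set MRS = p_x/p_y = 1/4 = 0.25.
So (1/2)·(y − 2)/(x − 5) = 0.25, i.e. (y − 2) = 0.5·(x − 5).
Rewrite the budget in excess-of-subsistence terms: 1·(x − 5) + 4·(y − 2) = 49 − 1·5 − 4·2 = 36.
Substituting, 3·(x − 5) = 36, so x − 5 = 12 and x* = 17.
Then y − 2 = 0.5·12 = 6, so y* = 8.

x* = 17, y* = 8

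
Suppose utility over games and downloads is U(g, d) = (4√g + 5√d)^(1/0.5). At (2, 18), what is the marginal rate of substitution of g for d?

For CES with ρ = 0.5, MRS = (4/5)·√(d/g).
At (2, 18): MRS = 2.4.
The indifference curve has slope −2.4 at this bundle.

MRS = 2.4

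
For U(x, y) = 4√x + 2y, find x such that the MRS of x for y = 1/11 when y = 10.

x = 121

MU_x = 4/(2√x), MU_y = 2.
MRS = 4/(2√x) ÷ 2.
MRS depends only on x: 1/√x = 1/11 ⇒ √x = 1/(1/11) = 11 ⇒ x = 121.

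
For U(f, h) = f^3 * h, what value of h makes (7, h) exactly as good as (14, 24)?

U(14, 24) = 65856.
Set U(7, h) = 65856 and solve.
With f = 7: 7^3 = 343, so h = 65856/343 = 192.
Check: U(7, 192) = 65856.

h = 192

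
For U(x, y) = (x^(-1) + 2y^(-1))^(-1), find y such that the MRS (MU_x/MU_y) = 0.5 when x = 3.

y = 3

For CES with ρ = -1, MRS = (1/2)·(y/x)^2.
Setting (1/2)·(y/3)^2 = 0.5 gives (y/3)^2 = 1, so y/3 = 1 and y = 3.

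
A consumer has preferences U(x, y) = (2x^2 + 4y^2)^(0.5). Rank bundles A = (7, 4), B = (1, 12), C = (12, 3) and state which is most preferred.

Evaluate utility at each bundle:
U(A) = 12.728.
U(B) = 24.042.
U(C) = 18.000.
Highest utility is B, so B ≻ C ≻ A.

Bundle B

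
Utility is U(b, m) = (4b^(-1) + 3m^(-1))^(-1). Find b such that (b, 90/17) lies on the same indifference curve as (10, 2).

b = 3

U depends on (b, m) only through S = 4b^(-1) + 3m^(-1), so equal utility means equal S. At (10, 2): S = 1.9.
With m = 90/17: 3·(90/17)^(-1) = 17/30, so 4b^(-1) = 1.9 − 17/30 = 4/3, i.e. b^(-1) = 1/3.
Hence b = 1/(1/3) = 3.
Check: U(3, 90/17) = 0.5263.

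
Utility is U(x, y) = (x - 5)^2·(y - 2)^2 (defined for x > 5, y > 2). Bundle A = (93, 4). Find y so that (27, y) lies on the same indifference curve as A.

U(93, 4) = 30976.
Set U(27, y) = 30976 and solve.
With x = 27: (27 − 5)^2 = 484, so (y − 2)^2 = 30976/484 = 64.
Taking the square root (with y > 2): y − 2 = 8, so y = 10.
Check: U(27, 10) = 30976.

y = 10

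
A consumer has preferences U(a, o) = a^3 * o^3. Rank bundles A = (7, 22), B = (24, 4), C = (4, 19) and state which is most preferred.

Evaluate utility at each bundle:
U(A) = 3652264.
U(B) = 884736.
U(C) = 438976.
Highest utility is A, so A ≻ B ≻ C.

Bundle A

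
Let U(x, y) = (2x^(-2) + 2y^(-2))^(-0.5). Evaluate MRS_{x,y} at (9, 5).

For CES with ρ = -2, MRS = (y/x)^3.
At (9, 5): MRS = 125/729.
That is, one extra unit of x is worth 125/729 units of y at the margin.

MRS = 125/729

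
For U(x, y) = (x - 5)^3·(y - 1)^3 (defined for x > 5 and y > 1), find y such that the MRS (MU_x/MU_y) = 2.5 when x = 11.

MU_x = 3·(x−5)^2·(y−1)^3, MU_y = 3·(x−5)^3·(y−1)^2.
MRS = (y−1)/(x−5).
Substitute x = 11: MRS = (y − 1)/6. Setting this equal to 2.5 gives y − 1 = 2.5·6 = 15, so y = 16.

y = 16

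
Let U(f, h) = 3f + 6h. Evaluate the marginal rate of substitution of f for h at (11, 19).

MRS = 0.5

MU_f = 3, MU_h = 6, so MRS = 3/6 = 0.5 at every bundle.
At (11, 19): MRS = 0.5.
The indifference curve has slope −0.5 at this bundle.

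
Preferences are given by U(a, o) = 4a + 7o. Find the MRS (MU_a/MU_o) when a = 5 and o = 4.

MRS = 4/7

MU_a = 4, MU_o = 7, so MRS = 4/7 at every bundle.
At (5, 4): MRS = 4/7.
That is, one extra unit of a is worth 4/7 units of o at the margin.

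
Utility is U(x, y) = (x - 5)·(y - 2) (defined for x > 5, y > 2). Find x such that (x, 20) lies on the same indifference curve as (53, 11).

x = 29

U(53, 11) = 432.
Set U(x, 20) = 432 and solve.
With y = 20: (20 − 2) = 18, so (x − 5) = 432/18 = 24.
So x = 5 + 24 = 29.
Check: U(29, 20) = 432.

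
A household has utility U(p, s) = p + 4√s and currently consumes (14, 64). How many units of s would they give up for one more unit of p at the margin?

MU_p = 1, MU_s = 4/(2√s).
MRS = 1 ÷ (4/(2√s)).
At (14, 64): MRS = 4.
So at (14, 64) the consumer would give up 4 units of s for one more unit of p.

MRS = 4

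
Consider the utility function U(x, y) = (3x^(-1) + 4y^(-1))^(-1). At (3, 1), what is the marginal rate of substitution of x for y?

MRS = 1/12

For CES with ρ = -1, MRS = (3/4)·(y/x)^2.
At (3, 1): MRS = 1/12.
So at (3, 1) the consumer would give up 1/12 units of y for one more unit of x.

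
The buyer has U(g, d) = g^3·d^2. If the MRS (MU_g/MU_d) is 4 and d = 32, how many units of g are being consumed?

g = 12

MU_g = 3·g^2·d^2 and MU_d = 2·g^3·d.
MRS = MU_g/MU_d = (3/2)·d/g.
Substitute d = 32: MRS = 48/g. Setting 48/g = 4 gives g = 48/4 = 12.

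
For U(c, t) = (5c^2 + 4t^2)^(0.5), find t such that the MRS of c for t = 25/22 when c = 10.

t = 11

For CES with ρ = 2, MRS = (5/4)·(t/c)^(-1).
Setting (5/4)·(t/10)^(-1) = 25/22 gives (t/10)^(-1) = 10/11, so t/10 = 1.1 and t = 11.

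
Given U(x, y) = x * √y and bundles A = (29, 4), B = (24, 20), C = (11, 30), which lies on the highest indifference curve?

Evaluate utility at each bundle:
U(A) = 58.000.
U(B) = 107.331.
U(C) = 60.249.
Highest utility is B, so B ≻ C ≻ A.

Bundle B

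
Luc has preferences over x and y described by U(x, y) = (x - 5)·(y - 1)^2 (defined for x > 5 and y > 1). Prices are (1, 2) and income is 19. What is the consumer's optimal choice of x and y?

MU_x = (y−1)^2, MU_y = 2·(x−5)·(y−1).
MRS = (1/2)·(y−1)/(x−5).
Tangency: set MRS = p_x/p_y = 1/2 = 0.5.
So (1/2)·(y − 1)/(x − 5) = 0.5, i.e. (y − 1) = (x − 5).
Rewrite the budget in excess-of-subsistence terms: 1·(x − 5) + 2·(y − 1) = 19 − 1·5 − 2·1 = 12.
Substituting, 3·(x − 5) = 12, so x − 5 = 4 and x* = 9.
Then y − 1 = 4, so y* = 5.

x* = 9, y* = 5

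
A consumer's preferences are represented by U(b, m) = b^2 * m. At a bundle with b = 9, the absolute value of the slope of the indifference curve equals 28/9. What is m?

MU_b = 2·b·m and MU_m = b^2.
MRS = MU_b/MU_m = (2/1)·m/b.
Substitute b = 9: MRS = m/4.5. Setting m/4.5 = 28/9 gives m = (28/9)·4.5 = 14.

m = 14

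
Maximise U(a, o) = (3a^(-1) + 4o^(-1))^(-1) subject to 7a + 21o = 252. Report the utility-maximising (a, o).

a* = 12, o* = 8

For CES with ρ = -1, MRS = (3/4)·(o/a)^2.
Tangency: set MRS = p_a/p_o = 7/21 = 1/3.
So (o/a)^2 = 4/9; taking the square root, o/a = 2/3, i.e. o = (2/3)·a.
Substitute into the budget 7·a + 21·o = 252: 21·a = 252, so a* = 12 and o* = (2/3)·12 = 8.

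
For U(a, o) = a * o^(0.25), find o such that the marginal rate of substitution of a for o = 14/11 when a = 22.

o = 7

MU_a = o^(0.25) and MU_o = 0.25·a·o^(-0.75).
MRS = MU_a/MU_o = (4)·o/a.
Substitute a = 22: MRS = o/5.5. Setting o/5.5 = 14/11 gives o = (14/11)·5.5 = 7.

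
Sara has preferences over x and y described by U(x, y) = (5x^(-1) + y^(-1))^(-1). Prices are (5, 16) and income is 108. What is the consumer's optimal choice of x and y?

x* = 12, y* = 3

For CES with ρ = -1, MRS = (5/1)·(y/x)^2.
Tangency: set MRS = p_x/p_y = 5/16.
So (y/x)^2 = 1/16; taking the square root, y/x = 0.25, i.e. y = 0.25·x.
Substitute into the budget 5·x + 16·y = 108: 9·x = 108, so x* = 12 and y* = 0.25·12 = 3.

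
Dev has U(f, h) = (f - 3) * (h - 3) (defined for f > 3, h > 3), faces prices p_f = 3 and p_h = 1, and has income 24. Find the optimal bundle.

MU_f = (h−3), MU_h = (f−3).
MRS = (h−3)/(f−3).
Tangency: set MRS = p_f/p_h = 3/1 = 3.
So (h − 3)/(f − 3) = 3, i.e. (h − 3) = 3·(f − 3).
Rewrite the budget in excess-of-subsistence terms: 3·(f − 3) + 1·(h − 3) = 24 − 3·3 − 1·3 = 12.
Substituting, 6·(f − 3) = 12, so f − 3 = 2 and f* = 5.
Then h − 3 = 3·2 = 6, so h* = 9.

f* = 5, h* = 9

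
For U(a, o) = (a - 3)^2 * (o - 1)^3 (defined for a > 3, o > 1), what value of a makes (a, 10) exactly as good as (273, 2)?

U(273, 2) = 72900.
Set U(a, 10) = 72900 and solve.
With o = 10: (10 − 1)^3 = 729, so (a − 3)^2 = 72900/729 = 100.
Taking the square root (with a > 3): a − 3 = 10, so a = 13.
Check: U(13, 10) = 72900.

a = 13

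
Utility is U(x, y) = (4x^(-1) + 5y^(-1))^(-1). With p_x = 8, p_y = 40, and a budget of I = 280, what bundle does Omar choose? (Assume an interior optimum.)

For CES with ρ = -1, MRS = (4/5)·(y/x)^2.
Tangency: set MRS = p_x/p_y = 8/40 = 0.2.
So (y/x)^2 = 0.25; taking the square root, y/x = 0.5, i.e. y = 0.5·x.
Substitute into the budget 8·x + 40·y = 280: 28·x = 280, so x* = 10 and y* = 0.5·10 = 5.

x* = 10, y* = 5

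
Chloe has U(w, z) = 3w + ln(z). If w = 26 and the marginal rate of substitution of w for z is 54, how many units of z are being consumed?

z = 18

MU_w = 3, MU_z = 1/z.
MRS = 3 ÷ (1/z).
MRS depends only on z: 3·z = 54 ⇒ z = 54/3 = 18.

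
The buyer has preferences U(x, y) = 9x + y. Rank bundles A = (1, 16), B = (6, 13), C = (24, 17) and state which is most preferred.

Bundle C

Evaluate utility at each bundle:
U(A) = 25.
U(B) = 67.
U(C) = 233.
Highest utility is C, so C ≻ B ≻ A.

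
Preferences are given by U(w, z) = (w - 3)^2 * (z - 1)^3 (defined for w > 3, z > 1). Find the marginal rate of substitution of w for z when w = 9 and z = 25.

MRS = 8/3

MU_w = 2·(w−3)·(z−1)^3, MU_z = 3·(w−3)^2·(z−1)^2.
MRS = (2/3)·(z−1)/(w−3).
At (9, 25): MRS = 8/3.
That is, one extra unit of w is worth 8/3 units of z at the margin.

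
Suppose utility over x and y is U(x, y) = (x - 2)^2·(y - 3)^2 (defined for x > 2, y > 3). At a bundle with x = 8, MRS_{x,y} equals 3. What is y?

MU_x = 2·(x−2)·(y−3)^2, MU_y = 2·(x−2)^2·(y−3).
MRS = (y−3)/(x−2).
Substitute x = 8: MRS = (y − 3)/6. Setting this equal to 3 gives y − 3 = 3·6 = 18, so y = 21.

y = 21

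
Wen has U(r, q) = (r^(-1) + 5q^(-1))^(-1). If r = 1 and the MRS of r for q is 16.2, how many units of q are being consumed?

q = 9

For CES with ρ = -1, MRS = (1/5)·(q/r)^2.
Setting (1/5)·(q/1)^2 = 16.2 gives (q/1)^2 = 81, so q/1 = 9 and q = 9.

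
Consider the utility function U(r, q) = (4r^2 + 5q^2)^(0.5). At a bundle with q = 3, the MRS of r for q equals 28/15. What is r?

For CES with ρ = 2, MRS = (4/5)·(q/r)^(-1).
Setting (4/5)·(3/r)^(-1) = 28/15 gives (3/r)^(-1) = 7/3, so 3/r = 3/7 and r = 7.

r = 7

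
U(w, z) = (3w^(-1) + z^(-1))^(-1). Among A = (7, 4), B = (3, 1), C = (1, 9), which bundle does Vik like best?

Evaluate utility at each bundle:
U(A) = 1.474.
U(B) = 0.500.
U(C) = 0.321.
Highest utility is A, so A ≻ B ≻ C.

Bundle A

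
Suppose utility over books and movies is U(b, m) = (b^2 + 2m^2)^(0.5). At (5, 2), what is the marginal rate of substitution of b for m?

MRS = 1.25

For CES with ρ = 2, MRS = (1/2)·(m/b)^(-1).
At (5, 2): MRS = 1.25.
So at (5, 2) the consumer would give up 1.25 units of m for one more unit of b.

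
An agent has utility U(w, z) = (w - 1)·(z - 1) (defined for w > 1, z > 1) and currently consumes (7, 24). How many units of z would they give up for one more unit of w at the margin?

MU_w = (z−1), MU_z = (w−1).
MRS = (z−1)/(w−1).
At (7, 24): MRS = 23/6.
That is, one extra unit of w is worth 23/6 units of z at the margin.

MRS = 23/6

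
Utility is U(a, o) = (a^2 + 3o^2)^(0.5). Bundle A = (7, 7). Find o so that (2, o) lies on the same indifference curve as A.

o = 8

U depends on (a, o) only through S = a^2 + 3o^2, so equal utility means equal S. At (7, 7): S = 196.
With a = 2: 2^2 = 4, so 3o^2 = 196 − 4 = 192, i.e. o^2 = 64.
Hence o = √64 = 8.
Check: U(2, 8) = 14.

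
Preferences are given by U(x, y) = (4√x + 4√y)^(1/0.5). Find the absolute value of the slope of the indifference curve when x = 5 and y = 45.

For CES with ρ = 0.5, MRS = √(y/x).
At (5, 45): MRS = 3.
That is, one extra unit of x is worth 3 units of y at the margin.

MRS = 3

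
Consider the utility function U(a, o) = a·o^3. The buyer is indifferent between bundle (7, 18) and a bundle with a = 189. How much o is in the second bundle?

U(7, 18) = 40824.
Set U(189, o) = 40824 and solve.
With a = 189: o^3 = 40824/189 = 216; taking the cube root, o = 6.
Check: U(189, 6) = 40824.

o = 6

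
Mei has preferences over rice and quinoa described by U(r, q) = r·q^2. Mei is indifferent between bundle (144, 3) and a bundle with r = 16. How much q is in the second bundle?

U(144, 3) = 1296.
Set U(16, q) = 1296 and solve.
With r = 16: q^2 = 1296/16 = 81; taking the square root, q = 9.
Check: U(16, 9) = 1296.

q = 9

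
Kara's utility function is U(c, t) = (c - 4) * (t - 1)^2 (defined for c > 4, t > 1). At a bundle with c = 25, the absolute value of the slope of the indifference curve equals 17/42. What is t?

t = 18

MU_c = (t−1)^2, MU_t = 2·(c−4)·(t−1).
MRS = (1/2)·(t−1)/(c−4).
Substitute c = 25: MRS = (t − 1)/42. Setting this equal to 17/42 gives t − 1 = (17/42)·42 = 17, so t = 18.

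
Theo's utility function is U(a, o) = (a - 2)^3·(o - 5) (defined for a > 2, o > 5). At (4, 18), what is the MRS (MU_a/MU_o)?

MRS = 19.5

MU_a = 3·(a−2)^2·(o−5), MU_o = (a−2)^3.
MRS = (3/1)·(o−5)/(a−2).
At (4, 18): MRS = 19.5.
So at (4, 18) the consumer would give up 19.5 units of o for one more unit of a.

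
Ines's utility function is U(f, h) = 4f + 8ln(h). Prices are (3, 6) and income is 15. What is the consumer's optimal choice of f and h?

f* = 3, h* = 1

MU_f = 4, MU_h = 8/h.
MRS = 4 ÷ (8/h).
Tangency: set MRS = p_f/p_h = 3/6 = 0.5.
MRS depends only on h: 0.5·h = 0.5 ⇒ h* = 0.5/0.5 = 1.
From the budget, 3·f = 15 − 6·1 = 9, so f* = 3.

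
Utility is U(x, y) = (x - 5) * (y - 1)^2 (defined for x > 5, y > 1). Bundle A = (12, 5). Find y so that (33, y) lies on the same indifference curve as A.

U(12, 5) = 112.
Set U(33, y) = 112 and solve.
With x = 33: (33 − 5) = 28, so (y − 1)^2 = 112/28 = 4.
Taking the square root (with y > 1): y − 1 = 2, so y = 3.
Check: U(33, 3) = 112.

y = 3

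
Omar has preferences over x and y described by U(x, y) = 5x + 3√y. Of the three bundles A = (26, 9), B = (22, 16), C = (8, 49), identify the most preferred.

Evaluate utility at each bundle:
U(A) = 139.000.
U(B) = 122.000.
U(C) = 61.000.
Highest utility is A, so A ≻ B ≻ C.

Bundle A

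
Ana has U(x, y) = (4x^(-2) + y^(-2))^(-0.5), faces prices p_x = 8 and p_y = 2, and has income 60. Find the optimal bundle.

For CES with ρ = -2, MRS = (4/1)·(y/x)^3.
Tangency: set MRS = p_x/p_y = 8/2 = 4.
So (y/x)^3 = 1; taking the cube root, y/x = 1, i.e. y = x.
Substitute into the budget 8·x + 2·y = 60: 10·x = 60, so x* = 6 and y* = 6.

x* = 6, y* = 6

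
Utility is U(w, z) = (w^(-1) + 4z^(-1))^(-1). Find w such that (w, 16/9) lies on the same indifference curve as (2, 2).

U depends on (w, z) only through S = w^(-1) + 4z^(-1), so equal utility means equal S. At (2, 2): S = 2.5.
With z = 16/9: 4·(16/9)^(-1) = 2.25, so w^(-1) = 2.5 − 2.25 = 0.25.
Hence w = 1/0.25 = 4.
Check: U(4, 16/9) = 0.4.

w = 4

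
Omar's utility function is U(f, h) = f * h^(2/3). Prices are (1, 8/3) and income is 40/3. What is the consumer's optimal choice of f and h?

MU_f = h^(2/3) and MU_h = 2/3·f·h^(-1/3).
MRS = MU_f/MU_h = (1.5)·h/f.
Tangency: set MRS = p_f/p_h = 1/(8/3) = 0.375.
So (1.5)·h/f = 0.375, i.e. h = 0.25·f.
Substitute into the budget 1·f + (8/3)·h = 40/3: (5/3)·f = 40/3, so f* = 8.
Then h* = 0.25·8 = 2.

f* = 8, h* = 2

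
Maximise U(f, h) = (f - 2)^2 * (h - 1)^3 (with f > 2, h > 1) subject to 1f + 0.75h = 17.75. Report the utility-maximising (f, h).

MU_f = 2·(f−2)·(h−1)^3, MU_h = 3·(f−2)^2·(h−1)^2.
MRS = (2/3)·(h−1)/(f−2).
Tangency: set MRS = p_f/p_h = 1/0.75 = 4/3.
So (2/3)·(h − 1)/(f − 2) = 4/3, i.e. (h − 1) = 2·(f − 2).
Rewrite the budget in excess-of-subsistence terms: 1·(f − 2) + 0.75·(h − 1) = 17.75 − 1·2 − 0.75·1 = 15.
Substituting, 2.5·(f − 2) = 15, so f − 2 = 6 and f* = 8.
Then h − 1 = 2·6 = 12, so h* = 13.

f* = 8, h* = 13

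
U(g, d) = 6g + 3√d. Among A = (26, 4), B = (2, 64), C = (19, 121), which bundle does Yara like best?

Evaluate utility at each bundle:
U(A) = 162.000.
U(B) = 36.000.
U(C) = 147.000.
Highest utility is A, so A ≻ C ≻ B.

Bundle A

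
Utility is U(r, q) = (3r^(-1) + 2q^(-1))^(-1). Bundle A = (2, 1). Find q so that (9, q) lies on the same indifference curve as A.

U depends on (r, q) only through S = 3r^(-1) + 2q^(-1), so equal utility means equal S. At (2, 1): S = 3.5.
With r = 9: 3·9^(-1) = 1/3, so 2q^(-1) = 3.5 − 1/3 = 19/6, i.e. q^(-1) = 19/12.
Hence q = 1/(19/12) = 12/19.
Check: U(9, 12/19) = 0.2857.

q = 12/19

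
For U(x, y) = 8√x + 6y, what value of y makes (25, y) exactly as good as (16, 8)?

U(16, 8) = 80.
Set U(25, y) = 80 and solve.
With x = 25: √25 = 5, so 6y = 80 − 8·5 = 40 and y = 20/3.
Check: U(25, 20/3) = 80.

y = 20/3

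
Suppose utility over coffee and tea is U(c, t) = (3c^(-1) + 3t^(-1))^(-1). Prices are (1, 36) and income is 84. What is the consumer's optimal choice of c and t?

For CES with ρ = -1, MRS = (t/c)^2.
Tangency: set MRS = p_c/p_t = 1/36.
So (t/c)^2 = 1/36; taking the square root, t/c = 1/6, i.e. t = (1/6)·c.
Substitute into the budget 1·c + 36·t = 84: 7·c = 84, so c* = 12 and t* = (1/6)·12 = 2.

c* = 12, t* = 2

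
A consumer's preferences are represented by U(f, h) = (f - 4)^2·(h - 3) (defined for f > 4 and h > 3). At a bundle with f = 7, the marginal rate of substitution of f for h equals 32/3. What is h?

MU_f = 2·(f−4)·(h−3), MU_h = (f−4)^2.
MRS = (2/1)·(h−3)/(f−4).
Substitute f = 7: MRS = (h − 3)/1.5. Setting this equal to 32/3 gives h − 3 = (32/3)·1.5 = 16, so h = 19.

h = 19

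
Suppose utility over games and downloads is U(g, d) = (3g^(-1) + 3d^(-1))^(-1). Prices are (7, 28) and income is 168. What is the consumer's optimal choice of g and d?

g* = 8, d* = 4

For CES with ρ = -1, MRS = (d/g)^2.
Tangency: set MRS = p_g/p_d = 7/28 = 0.25.
So (d/g)^2 = 0.25; taking the square root, d/g = 0.5, i.e. d = 0.5·g.
Substitute into the budget 7·g + 28·d = 168: 21·g = 168, so g* = 8 and d* = 0.5·8 = 4.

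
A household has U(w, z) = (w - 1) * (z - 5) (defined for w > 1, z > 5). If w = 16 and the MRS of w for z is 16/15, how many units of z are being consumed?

MU_w = (z−5), MU_z = (w−1).
MRS = (z−5)/(w−1).
Substitute w = 16: MRS = (z − 5)/15. Setting this equal to 16/15 gives z − 5 = (16/15)·15 = 16, so z = 21.

z = 21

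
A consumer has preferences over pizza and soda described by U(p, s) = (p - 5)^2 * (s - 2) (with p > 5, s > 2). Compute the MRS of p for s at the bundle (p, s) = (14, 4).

MU_p = 2·(p−5)·(s−2), MU_s = (p−5)^2.
MRS = (2/1)·(s−2)/(p−5).
At (14, 4): MRS = 4/9.
That is, one extra unit of p is worth 4/9 units of s at the margin.

MRS = 4/9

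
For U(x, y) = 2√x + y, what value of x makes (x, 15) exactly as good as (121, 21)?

x = 196

U(121, 21) = 43.
Set U(x, 15) = 43 and solve.
With y = 15: 2√x = 43 − 15 = 28, so √x = 14 and x = 196.
Check: U(196, 15) = 43.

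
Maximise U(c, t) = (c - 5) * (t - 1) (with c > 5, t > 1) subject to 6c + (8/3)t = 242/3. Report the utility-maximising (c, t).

MU_c = (t−1), MU_t = (c−5).
MRS = (t−1)/(c−5).
Tangency: set MRS = p_c/p_t = 6/(8/3) = 2.25.
So (t − 1)/(c − 5) = 2.25, i.e. (t − 1) = 2.25·(c − 5).
Rewrite the budget in excess-of-subsistence terms: 6·(c − 5) + (8/3)·(t − 1) = 242/3 − 6·5 − (8/3)·1 = 48.
Substituting, 12·(c − 5) = 48, so c − 5 = 4 and c* = 9.
Then t − 1 = 2.25·4 = 9, so t* = 10.

c* = 9, t* = 10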